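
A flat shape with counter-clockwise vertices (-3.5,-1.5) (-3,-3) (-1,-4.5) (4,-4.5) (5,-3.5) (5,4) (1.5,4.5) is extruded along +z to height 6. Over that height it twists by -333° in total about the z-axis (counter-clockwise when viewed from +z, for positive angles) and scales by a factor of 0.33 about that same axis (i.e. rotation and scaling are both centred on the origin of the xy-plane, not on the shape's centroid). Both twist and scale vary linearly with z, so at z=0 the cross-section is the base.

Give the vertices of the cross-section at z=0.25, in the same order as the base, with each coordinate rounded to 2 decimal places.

t = z/height = 0.25/6 = 0.0416667
s = 1 + (scale-1)·z/height = 1 + (0.33-1)·0.25/6 = 0.972083
θ = twist·z/height = -333°·0.25/6 = -13.8750° = -0.242164 rad
cos θ = 0.970821, sin θ = -0.239804 (intermediates below are computed at full precision and shown rounded to 5 d.p.)
v1: (-3.5,-1.5) → rotate → (-3.75758,-0.61692) → ×s → (-3.65268,-0.59969) → (-3.65,-0.60)
v2: (-3,-3) → rotate → (-3.63188,-2.19305) → ×s → (-3.53049,-2.13183) → (-3.53,-2.13)
v3: (-1,-4.5) → rotate → (-2.04994,-4.12889) → ×s → (-1.99271,-4.01363) → (-1.99,-4.01)
v4: (4,-4.5) → rotate → (2.80416,-5.32791) → ×s → (2.72588,-5.17918) → (2.73,-5.18)
v5: (5,-3.5) → rotate → (4.01479,-4.59690) → ×s → (3.90271,-4.46857) → (3.90,-4.47)
v6: (5,4) → rotate → (5.81332,2.68426) → ×s → (5.65104,2.60933) → (5.65,2.61)
v7: (1.5,4.5) → rotate → (2.53535,4.00899) → ×s → (2.46457,3.89707) → (2.46,3.90)

Cross-section at z=0.25: (-3.65,-0.60) (-3.53,-2.13) (-1.99,-4.01) (2.73,-5.18) (3.90,-4.47) (5.65,2.61) (2.46,3.90)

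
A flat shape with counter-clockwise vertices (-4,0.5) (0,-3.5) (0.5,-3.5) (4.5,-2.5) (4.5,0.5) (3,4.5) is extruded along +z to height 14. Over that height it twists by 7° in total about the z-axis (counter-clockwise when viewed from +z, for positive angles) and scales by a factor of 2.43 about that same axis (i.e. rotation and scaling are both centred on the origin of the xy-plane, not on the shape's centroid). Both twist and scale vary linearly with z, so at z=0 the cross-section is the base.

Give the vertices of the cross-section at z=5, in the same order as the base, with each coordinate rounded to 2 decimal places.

Cross-section at z=5: (-6.07,0.49) (0.23,-5.28) (0.99,-5.25) (6.96,-3.48) (6.76,1.05) (4.23,6.99)

t = z/height = 5/14 = 0.357143
s = 1 + (scale-1)·z/height = 1 + (2.43-1)·5/14 = 1.510714
θ = twist·z/height = 7°·5/14 = 2.5000° = 0.043633 rad
cos θ = 0.999048, sin θ = 0.043619 (intermediates below are computed at full precision and shown rounded to 5 d.p.)
v1: (-4,0.5) → rotate → (-4.01800,0.32505) → ×s → (-6.07005,0.49105) → (-6.07,0.49)
v2: (0,-3.5) → rotate → (0.15267,-3.49667) → ×s → (0.23064,-5.28247) → (0.23,-5.28)
v3: (0.5,-3.5) → rotate → (0.65219,-3.47486) → ×s → (0.98528,-5.24952) → (0.99,-5.25)
v4: (4.5,-2.5) → rotate → (4.60477,-2.30133) → ×s → (6.95648,-3.47666) → (6.96,-3.48)
v5: (4.5,0.5) → rotate → (4.47391,0.69581) → ×s → (6.75880,1.05117) → (6.76,1.05)
v6: (3,4.5) → rotate → (2.80086,4.62658) → ×s → (4.23130,6.98943) → (4.23,6.99)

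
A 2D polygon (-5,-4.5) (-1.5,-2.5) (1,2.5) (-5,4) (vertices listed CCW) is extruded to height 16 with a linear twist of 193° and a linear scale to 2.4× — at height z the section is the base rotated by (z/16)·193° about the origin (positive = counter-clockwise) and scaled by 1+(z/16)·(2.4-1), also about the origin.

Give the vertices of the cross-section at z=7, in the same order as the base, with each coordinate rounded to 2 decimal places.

t = z/height = 7/16 = 0.4375
s = 1 + (scale-1)·z/height = 1 + (2.4-1)·7/16 = 1.612500
θ = twist·z/height = 193°·7/16 = 84.4375° = 1.473712 rad
cos θ = 0.096932, sin θ = 0.995291 (intermediates below are computed at full precision and shown rounded to 5 d.p.)
v1: (-5,-4.5) → rotate → (3.99415,-5.41265) → ×s → (6.44057,-8.72789) → (6.44,-8.73)
v2: (-1.5,-2.5) → rotate → (2.34283,-1.73527) → ×s → (3.77781,-2.79812) → (3.78,-2.80)
v3: (1,2.5) → rotate → (-2.39130,1.23762) → ×s → (-3.85597,1.99566) → (-3.86,2.00)
v4: (-5,4) → rotate → (-4.46582,-4.58873) → ×s → (-7.20114,-7.39933) → (-7.20,-7.40)

Cross-section at z=7: (6.44,-8.73) (3.78,-2.80) (-3.86,2.00) (-7.20,-7.40)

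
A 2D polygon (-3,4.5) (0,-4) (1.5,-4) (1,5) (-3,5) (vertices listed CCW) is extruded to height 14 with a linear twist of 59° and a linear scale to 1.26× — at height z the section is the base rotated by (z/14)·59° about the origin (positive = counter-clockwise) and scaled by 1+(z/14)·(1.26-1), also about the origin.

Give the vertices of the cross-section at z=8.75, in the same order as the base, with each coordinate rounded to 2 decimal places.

t = z/height = 8.75/14 = 0.625
s = 1 + (scale-1)·z/height = 1 + (1.26-1)·8.75/14 = 1.162500
θ = twist·z/height = 59°·8.75/14 = 36.8750° = 0.643590 rad
cos θ = 0.799947, sin θ = 0.600071 (intermediates below are computed at full precision and shown rounded to 5 d.p.)
v1: (-3,4.5) → rotate → (-5.10016,1.79955) → ×s → (-5.92894,2.09197) → (-5.93,2.09)
v2: (0,-4) → rotate → (2.40028,-3.19979) → ×s → (2.79033,-3.71975) → (2.79,-3.72)
v3: (1.5,-4) → rotate → (3.60020,-2.29968) → ×s → (4.18524,-2.67338) → (4.19,-2.67)
v4: (1,5) → rotate → (-2.20041,4.59980) → ×s → (-2.55798,5.34727) → (-2.56,5.35)
v5: (-3,5) → rotate → (-5.40020,2.19952) → ×s → (-6.27773,2.55694) → (-6.28,2.56)

Cross-section at z=8.75: (-5.93,2.09) (2.79,-3.72) (4.19,-2.67) (-2.56,5.35) (-6.28,2.56)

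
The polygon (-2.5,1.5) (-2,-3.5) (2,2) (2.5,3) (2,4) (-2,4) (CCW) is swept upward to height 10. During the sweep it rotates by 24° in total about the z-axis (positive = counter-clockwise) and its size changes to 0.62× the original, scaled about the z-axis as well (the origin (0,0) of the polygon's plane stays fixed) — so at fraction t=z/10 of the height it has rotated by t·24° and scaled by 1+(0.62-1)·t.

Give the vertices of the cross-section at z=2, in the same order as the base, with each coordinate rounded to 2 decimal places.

Cross-section at z=2: (-2.42,1.19) (-1.57,-3.38) (1.69,2.00) (2.07,2.96) (1.53,3.84) (-2.15,3.53)

t = z/height = 2/10 = 0.2
s = 1 + (scale-1)·z/height = 1 + (0.62-1)·2/10 = 0.924000
θ = twist·z/height = 24°·2/10 = 4.8000° = 0.083776 rad
cos θ = 0.996493, sin θ = 0.083678 (intermediates below are computed at full precision and shown rounded to 5 d.p.)
v1: (-2.5,1.5) → rotate → (-2.61675,1.28554) → ×s → (-2.41788,1.18784) → (-2.42,1.19)
v2: (-2,-3.5) → rotate → (-1.70011,-3.65508) → ×s → (-1.57090,-3.37729) → (-1.57,-3.38)
v3: (2,2) → rotate → (1.82563,2.16034) → ×s → (1.68688,1.99616) → (1.69,2.00)
v4: (2.5,3) → rotate → (2.24020,3.19867) → ×s → (2.06994,2.95557) → (2.07,2.96)
v5: (2,4) → rotate → (1.65827,4.15333) → ×s → (1.53225,3.83767) → (1.53,3.84)
v6: (-2,4) → rotate → (-2.32770,3.81862) → ×s → (-2.15079,3.52840) → (-2.15,3.53)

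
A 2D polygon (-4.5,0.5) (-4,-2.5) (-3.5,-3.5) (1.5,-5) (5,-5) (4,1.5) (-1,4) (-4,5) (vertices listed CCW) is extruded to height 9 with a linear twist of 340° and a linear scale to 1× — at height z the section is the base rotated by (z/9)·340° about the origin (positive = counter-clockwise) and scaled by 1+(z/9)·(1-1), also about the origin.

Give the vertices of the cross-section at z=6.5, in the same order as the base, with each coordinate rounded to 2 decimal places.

Cross-section at z=6.5: (2.32,3.89) (-0.62,4.68) (-1.74,4.63) (-5.17,0.70) (-6.62,-2.48) (-0.29,-4.26) (4.06,-0.74) (6.21,1.57)

t = z/height = 6.5/9 = 0.722222
s = 1 + (scale-1)·z/height = 1 + (1-1)·6.5/9 = 1.000000
θ = twist·z/height = 340°·6.5/9 = 245.5556° = 4.285753 rad
cos θ = -0.413811, sin θ = -0.910363 (intermediates below are computed at full precision and shown rounded to 5 d.p.)
v1: (-4.5,0.5) → rotate → (2.31733,3.88973) → ×s → (2.31733,3.88973) → (2.32,3.89)
v2: (-4,-2.5) → rotate → (-0.62066,4.67598) → ×s → (-0.62066,4.67598) → (-0.62,4.68)
v3: (-3.5,-3.5) → rotate → (-1.73793,4.63461) → ×s → (-1.73793,4.63461) → (-1.74,4.63)
v4: (1.5,-5) → rotate → (-5.17253,0.70351) → ×s → (-5.17253,0.70351) → (-5.17,0.70)
v5: (5,-5) → rotate → (-6.62087,-2.48276) → ×s → (-6.62087,-2.48276) → (-6.62,-2.48)
v6: (4,1.5) → rotate → (-0.28970,-4.26217) → ×s → (-0.28970,-4.26217) → (-0.29,-4.26)
v7: (-1,4) → rotate → (4.05526,-0.74488) → ×s → (4.05526,-0.74488) → (4.06,-0.74)
v8: (-4,5) → rotate → (6.20706,1.57240) → ×s → (6.20706,1.57240) → (6.21,1.57)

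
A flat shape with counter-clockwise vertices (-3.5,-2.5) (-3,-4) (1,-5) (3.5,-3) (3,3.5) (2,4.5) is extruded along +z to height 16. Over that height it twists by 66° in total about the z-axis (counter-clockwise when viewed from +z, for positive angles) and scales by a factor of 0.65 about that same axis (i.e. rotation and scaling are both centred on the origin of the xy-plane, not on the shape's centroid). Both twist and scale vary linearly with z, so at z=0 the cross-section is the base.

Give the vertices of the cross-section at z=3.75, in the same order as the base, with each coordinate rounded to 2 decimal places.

Cross-section at z=3.75: (-2.48,-3.07) (-1.67,-4.27) (2.11,-4.18) (3.83,-1.80) (1.80,3.83) (0.67,4.47)

t = z/height = 3.75/16 = 0.234375
s = 1 + (scale-1)·z/height = 1 + (0.65-1)·3.75/16 = 0.917969
θ = twist·z/height = 66°·3.75/16 = 15.4688° = 0.269981 rad
cos θ = 0.963776, sin θ = 0.266713 (intermediates below are computed at full precision and shown rounded to 5 d.p.)
v1: (-3.5,-2.5) → rotate → (-2.70643,-3.34293) → ×s → (-2.48442,-3.06871) → (-2.48,-3.07)
v2: (-3,-4) → rotate → (-1.82448,-4.65524) → ×s → (-1.67481,-4.27337) → (-1.67,-4.27)
v3: (1,-5) → rotate → (2.29734,-4.55217) → ×s → (2.10889,-4.17875) → (2.11,-4.18)
v4: (3.5,-3) → rotate → (4.17335,-1.95783) → ×s → (3.83101,-1.79723) → (3.83,-1.80)
v5: (3,3.5) → rotate → (1.95783,4.17335) → ×s → (1.79723,3.83101) → (1.80,3.83)
v6: (2,4.5) → rotate → (0.72734,4.87042) → ×s → (0.66768,4.47089) → (0.67,4.47)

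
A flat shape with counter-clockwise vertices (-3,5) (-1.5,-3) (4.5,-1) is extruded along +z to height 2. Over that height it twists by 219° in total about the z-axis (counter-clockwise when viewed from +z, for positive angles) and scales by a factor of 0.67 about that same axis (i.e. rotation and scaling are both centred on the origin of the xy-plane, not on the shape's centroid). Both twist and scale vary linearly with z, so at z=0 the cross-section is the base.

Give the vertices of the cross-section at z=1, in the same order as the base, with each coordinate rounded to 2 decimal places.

Cross-section at z=1: (-3.10,-3.75) (2.78,-0.34) (-0.47,3.82)

t = z/height = 1/2 = 0.5
s = 1 + (scale-1)·z/height = 1 + (0.67-1)·1/2 = 0.835000
θ = twist·z/height = 219°·1/2 = 109.5000° = 1.911136 rad
cos θ = -0.333807, sin θ = 0.942641 (intermediates below are computed at full precision and shown rounded to 5 d.p.)
v1: (-3,5) → rotate → (-3.71179,-4.49696) → ×s → (-3.09934,-3.75496) → (-3.10,-3.75)
v2: (-1.5,-3) → rotate → (3.32863,-0.41254) → ×s → (2.77941,-0.34447) → (2.78,-0.34)
v3: (4.5,-1) → rotate → (-0.55949,4.57569) → ×s → (-0.46717,3.82070) → (-0.47,3.82)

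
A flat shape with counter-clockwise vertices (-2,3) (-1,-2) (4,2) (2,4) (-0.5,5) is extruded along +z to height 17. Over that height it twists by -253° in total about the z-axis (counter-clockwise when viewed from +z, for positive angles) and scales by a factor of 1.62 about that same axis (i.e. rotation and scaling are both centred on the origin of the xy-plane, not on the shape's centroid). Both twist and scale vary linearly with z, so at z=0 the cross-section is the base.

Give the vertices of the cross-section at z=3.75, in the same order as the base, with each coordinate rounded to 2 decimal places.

t = z/height = 3.75/17 = 0.220588
s = 1 + (scale-1)·z/height = 1 + (1.62-1)·3.75/17 = 1.136765
θ = twist·z/height = -253°·3.75/17 = -55.8088° = -0.974048 rad
cos θ = 0.561956, sin θ = -0.827167 (intermediates below are computed at full precision and shown rounded to 5 d.p.)
v1: (-2,3) → rotate → (1.35759,3.34020) → ×s → (1.54326,3.79702) → (1.54,3.80)
v2: (-1,-2) → rotate → (-2.21629,-0.29674) → ×s → (-2.51940,-0.33733) → (-2.52,-0.34)
v3: (4,2) → rotate → (3.90216,-2.18476) → ×s → (4.43584,-2.48355) → (4.44,-2.48)
v4: (2,4) → rotate → (4.43258,0.59349) → ×s → (5.03880,0.67466) → (5.04,0.67)
v5: (-0.5,5) → rotate → (3.85486,3.22336) → ×s → (4.38207,3.66421) → (4.38,3.66)

Cross-section at z=3.75: (1.54,3.80) (-2.52,-0.34) (4.44,-2.48) (5.04,0.67) (4.38,3.66)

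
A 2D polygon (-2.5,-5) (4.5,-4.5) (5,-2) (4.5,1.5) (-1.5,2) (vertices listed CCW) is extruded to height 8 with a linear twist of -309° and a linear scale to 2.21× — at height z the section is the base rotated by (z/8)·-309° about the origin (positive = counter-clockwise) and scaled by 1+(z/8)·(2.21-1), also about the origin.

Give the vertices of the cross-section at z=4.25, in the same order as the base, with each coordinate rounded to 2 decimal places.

t = z/height = 4.25/8 = 0.53125
s = 1 + (scale-1)·z/height = 1 + (2.21-1)·4.25/8 = 1.642813
θ = twist·z/height = -309°·4.25/8 = -164.1563° = -2.865067 rad
cos θ = -0.962010, sin θ = -0.273015 (intermediates below are computed at full precision and shown rounded to 5 d.p.)
v1: (-2.5,-5) → rotate → (1.03995,5.49259) → ×s → (1.70844,9.02329) → (1.71,9.02)
v2: (4.5,-4.5) → rotate → (-5.55761,3.10048) → ×s → (-9.13011,5.09350) → (-9.13,5.09)
v3: (5,-2) → rotate → (-5.35608,0.55895) → ×s → (-8.79903,0.91824) → (-8.80,0.92)
v4: (4.5,1.5) → rotate → (-3.91952,-2.67158) → ×s → (-6.43904,-4.38891) → (-6.44,-4.39)
v5: (-1.5,2) → rotate → (1.98904,-1.51450) → ×s → (3.26763,-2.48804) → (3.27,-2.49)

Cross-section at z=4.25: (1.71,9.02) (-9.13,5.09) (-8.80,0.92) (-6.44,-4.39) (3.27,-2.49)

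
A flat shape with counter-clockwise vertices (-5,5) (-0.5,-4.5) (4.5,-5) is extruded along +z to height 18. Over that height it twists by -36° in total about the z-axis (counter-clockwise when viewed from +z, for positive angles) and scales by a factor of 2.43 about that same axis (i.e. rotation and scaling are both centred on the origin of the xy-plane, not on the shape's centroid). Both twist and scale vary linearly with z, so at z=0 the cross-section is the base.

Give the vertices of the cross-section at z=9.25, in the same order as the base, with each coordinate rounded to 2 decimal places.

Cross-section at z=9.25: (-5.47,10.98) (-3.30,-7.13) (4.65,-10.70)

t = z/height = 9.25/18 = 0.513889
s = 1 + (scale-1)·z/height = 1 + (2.43-1)·9.25/18 = 1.734861
θ = twist·z/height = -36°·9.25/18 = -18.5000° = -0.322886 rad
cos θ = 0.948324, sin θ = -0.317305 (intermediates below are computed at full precision and shown rounded to 5 d.p.)
v1: (-5,5) → rotate → (-3.15509,6.32814) → ×s → (-5.47365,10.97845) → (-5.47,10.98)
v2: (-0.5,-4.5) → rotate → (-1.90203,-4.10880) → ×s → (-3.29976,-7.12820) → (-3.30,-7.13)
v3: (4.5,-5) → rotate → (2.68093,-6.16949) → ×s → (4.65105,-10.70321) → (4.65,-10.70)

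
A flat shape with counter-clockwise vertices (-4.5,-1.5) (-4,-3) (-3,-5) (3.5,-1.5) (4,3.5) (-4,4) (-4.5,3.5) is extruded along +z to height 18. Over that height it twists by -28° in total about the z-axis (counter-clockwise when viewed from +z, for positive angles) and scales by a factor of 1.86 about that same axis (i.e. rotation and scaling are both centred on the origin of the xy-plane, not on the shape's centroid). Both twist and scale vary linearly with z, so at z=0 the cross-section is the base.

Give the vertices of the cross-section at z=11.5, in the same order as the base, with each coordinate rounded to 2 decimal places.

Cross-section at z=11.5: (-7.35,-0.07) (-7.33,-2.52) (-6.80,-5.94) (4.45,-3.88) (7.56,3.26) (-3.99,7.80) (-4.97,7.30)

t = z/height = 11.5/18 = 0.638889
s = 1 + (scale-1)·z/height = 1 + (1.86-1)·11.5/18 = 1.549444
θ = twist·z/height = -28°·11.5/18 = -17.8889° = -0.312220 rad
cos θ = 0.951654, sin θ = -0.307172 (intermediates below are computed at full precision and shown rounded to 5 d.p.)
v1: (-4.5,-1.5) → rotate → (-4.74320,-0.04521) → ×s → (-7.34933,-0.07005) → (-7.35,-0.07)
v2: (-4,-3) → rotate → (-4.72813,-1.62627) → ×s → (-7.32598,-2.51982) → (-7.33,-2.52)
v3: (-3,-5) → rotate → (-4.39082,-3.83675) → ×s → (-6.80334,-5.94484) → (-6.80,-5.94)
v4: (3.5,-1.5) → rotate → (2.87003,-2.50258) → ×s → (4.44695,-3.87761) → (4.45,-3.88)
v5: (4,3.5) → rotate → (4.88172,2.10210) → ×s → (7.56395,3.25709) → (7.56,3.26)
v6: (-4,4) → rotate → (-2.57793,5.03530) → ×s → (-3.99436,7.80192) → (-3.99,7.80)
v7: (-4.5,3.5) → rotate → (-3.20734,4.71306) → ×s → (-4.96960,7.30263) → (-4.97,7.30)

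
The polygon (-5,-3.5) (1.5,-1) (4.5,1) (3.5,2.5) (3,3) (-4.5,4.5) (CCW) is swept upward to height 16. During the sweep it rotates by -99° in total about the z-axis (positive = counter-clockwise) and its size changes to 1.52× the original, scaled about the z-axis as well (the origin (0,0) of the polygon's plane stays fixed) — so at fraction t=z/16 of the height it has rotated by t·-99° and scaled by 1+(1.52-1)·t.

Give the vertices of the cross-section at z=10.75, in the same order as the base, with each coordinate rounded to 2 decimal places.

Cross-section at z=10.75: (-7.02,4.31) (-0.43,-2.39) (3.66,-5.03) (4.98,-2.99) (5.33,-2.10) (3.15,7.99)

t = z/height = 10.75/16 = 0.671875
s = 1 + (scale-1)·z/height = 1 + (1.52-1)·10.75/16 = 1.349375
θ = twist·z/height = -99°·10.75/16 = -66.5156° = -1.160917 rad
cos θ = 0.398499, sin θ = -0.917169 (intermediates below are computed at full precision and shown rounded to 5 d.p.)
v1: (-5,-3.5) → rotate → (-5.20259,3.19110) → ×s → (-7.02024,4.30599) → (-7.02,4.31)
v2: (1.5,-1) → rotate → (-0.31942,-1.77425) → ×s → (-0.43102,-2.39413) → (-0.43,-2.39)
v3: (4.5,1) → rotate → (2.71041,-3.72876) → ×s → (3.65737,-5.03150) → (3.66,-5.03)
v4: (3.5,2.5) → rotate → (3.68767,-2.21384) → ×s → (4.97605,-2.98730) → (4.98,-2.99)
v5: (3,3) → rotate → (3.94700,-1.55601) → ×s → (5.32599,-2.09964) → (5.33,-2.10)
v6: (-4.5,4.5) → rotate → (2.33401,5.92050) → ×s → (3.14946,7.98898) → (3.15,7.99)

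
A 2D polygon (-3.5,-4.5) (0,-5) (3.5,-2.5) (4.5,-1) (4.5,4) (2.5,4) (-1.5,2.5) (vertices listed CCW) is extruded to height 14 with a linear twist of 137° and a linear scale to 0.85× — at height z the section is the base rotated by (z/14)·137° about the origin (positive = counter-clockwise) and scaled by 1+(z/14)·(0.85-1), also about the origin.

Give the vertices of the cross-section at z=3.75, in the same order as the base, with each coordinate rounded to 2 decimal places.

Cross-section at z=3.75: (-0.11,-5.47) (2.87,-3.85) (4.13,0.08) (4.04,1.81) (1.17,5.66) (-0.37,4.51) (-2.59,1.06)

t = z/height = 3.75/14 = 0.267857
s = 1 + (scale-1)·z/height = 1 + (0.85-1)·3.75/14 = 0.959821
θ = twist·z/height = 137°·3.75/14 = 36.6964° = 0.640474 rad
cos θ = 0.801813, sin θ = 0.597575 (intermediates below are computed at full precision and shown rounded to 5 d.p.)
v1: (-3.5,-4.5) → rotate → (-0.11726,-5.69967) → ×s → (-0.11255,-5.47067) → (-0.11,-5.47)
v2: (0,-5) → rotate → (2.98788,-4.00906) → ×s → (2.86783,-3.84799) → (2.87,-3.85)
v3: (3.5,-2.5) → rotate → (4.30028,0.08698) → ×s → (4.12750,0.08349) → (4.13,0.08)
v4: (4.5,-1) → rotate → (4.20573,1.88728) → ×s → (4.03675,1.81145) → (4.04,1.81)
v5: (4.5,4) → rotate → (1.21786,5.89634) → ×s → (1.16893,5.65943) → (1.17,5.66)
v6: (2.5,4) → rotate → (-0.38577,4.70119) → ×s → (-0.37027,4.51230) → (-0.37,4.51)
v7: (-1.5,2.5) → rotate → (-2.69666,1.10817) → ×s → (-2.58831,1.06364) → (-2.59,1.06)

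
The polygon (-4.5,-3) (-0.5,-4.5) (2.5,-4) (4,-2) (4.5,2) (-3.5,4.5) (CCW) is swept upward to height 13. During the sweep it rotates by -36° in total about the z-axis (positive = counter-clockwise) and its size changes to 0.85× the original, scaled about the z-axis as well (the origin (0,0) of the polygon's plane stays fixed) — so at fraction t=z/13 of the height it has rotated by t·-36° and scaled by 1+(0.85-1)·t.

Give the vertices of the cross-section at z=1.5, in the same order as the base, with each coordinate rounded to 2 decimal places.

Cross-section at z=1.5: (-4.62,-2.62) (-0.81,-4.37) (2.17,-4.10) (3.78,-2.24) (4.55,1.64) (-3.11,4.66)

t = z/height = 1.5/13 = 0.115385
s = 1 + (scale-1)·z/height = 1 + (0.85-1)·1.5/13 = 0.982692
θ = twist·z/height = -36°·1.5/13 = -4.1538° = -0.072498 rad
cos θ = 0.997373, sin θ = -0.072435 (intermediates below are computed at full precision and shown rounded to 5 d.p.)
v1: (-4.5,-3) → rotate → (-4.70548,-2.66616) → ×s → (-4.62404,-2.62002) → (-4.62,-2.62)
v2: (-0.5,-4.5) → rotate → (-0.82464,-4.45196) → ×s → (-0.81037,-4.37491) → (-0.81,-4.37)
v3: (2.5,-4) → rotate → (2.20369,-4.17058) → ×s → (2.16555,-4.09840) → (2.17,-4.10)
v4: (4,-2) → rotate → (3.84462,-2.28449) → ×s → (3.77808,-2.24495) → (3.78,-2.24)
v5: (4.5,2) → rotate → (4.63305,1.66879) → ×s → (4.55286,1.63991) → (4.55,1.64)
v6: (-3.5,4.5) → rotate → (-3.16485,4.74170) → ×s → (-3.11007,4.65963) → (-3.11,4.66)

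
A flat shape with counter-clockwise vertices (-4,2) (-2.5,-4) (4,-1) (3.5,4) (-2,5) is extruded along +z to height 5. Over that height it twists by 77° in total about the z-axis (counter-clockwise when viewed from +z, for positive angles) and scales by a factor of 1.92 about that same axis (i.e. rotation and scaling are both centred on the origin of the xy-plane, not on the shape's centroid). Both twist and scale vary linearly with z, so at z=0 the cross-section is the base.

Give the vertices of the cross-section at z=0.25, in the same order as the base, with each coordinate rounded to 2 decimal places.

Cross-section at z=0.25: (-4.32,1.81) (-2.33,-4.35) (4.24,-0.76) (3.37,4.42) (-2.44,5.08)

t = z/height = 0.25/5 = 0.05
s = 1 + (scale-1)·z/height = 1 + (1.92-1)·0.25/5 = 1.046000
θ = twist·z/height = 77°·0.25/5 = 3.8500° = 0.067195 rad
cos θ = 0.997743, sin θ = 0.067145 (intermediates below are computed at full precision and shown rounded to 5 d.p.)
v1: (-4,2) → rotate → (-4.12526,1.72691) → ×s → (-4.31502,1.80635) → (-4.32,1.81)
v2: (-2.5,-4) → rotate → (-2.22578,-4.15883) → ×s → (-2.32817,-4.35014) → (-2.33,-4.35)
v3: (4,-1) → rotate → (4.05812,-0.72916) → ×s → (4.24479,-0.76271) → (4.24,-0.76)
v4: (3.5,4) → rotate → (3.22352,4.22598) → ×s → (3.37180,4.42037) → (3.37,4.42)
v5: (-2,5) → rotate → (-2.33121,4.85443) → ×s → (-2.43845,5.07773) → (-2.44,5.08)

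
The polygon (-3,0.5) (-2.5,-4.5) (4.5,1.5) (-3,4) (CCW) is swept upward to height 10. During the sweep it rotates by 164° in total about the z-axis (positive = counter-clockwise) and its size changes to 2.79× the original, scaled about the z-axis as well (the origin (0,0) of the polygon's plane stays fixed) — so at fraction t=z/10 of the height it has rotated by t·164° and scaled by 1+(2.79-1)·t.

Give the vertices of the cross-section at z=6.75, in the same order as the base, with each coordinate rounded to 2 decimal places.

t = z/height = 6.75/10 = 0.675
s = 1 + (scale-1)·z/height = 1 + (2.79-1)·6.75/10 = 2.208250
θ = twist·z/height = 164°·6.75/10 = 110.7000° = 1.932079 rad
cos θ = -0.353475, sin θ = 0.935444 (intermediates below are computed at full precision and shown rounded to 5 d.p.)
v1: (-3,0.5) → rotate → (0.59270,-2.98307) → ×s → (1.30884,-6.58736) → (1.31,-6.59)
v2: (-2.5,-4.5) → rotate → (5.09319,-0.74797) → ×s → (11.24703,-1.65171) → (11.25,-1.65)
v3: (4.5,1.5) → rotate → (-2.99380,3.67929) → ×s → (-6.61107,8.12478) → (-6.61,8.12)
v4: (-3,4) → rotate → (-2.68135,-4.22023) → ×s → (-5.92109,-9.31933) → (-5.92,-9.32)

Cross-section at z=6.75: (1.31,-6.59) (11.25,-1.65) (-6.61,8.12) (-5.92,-9.32)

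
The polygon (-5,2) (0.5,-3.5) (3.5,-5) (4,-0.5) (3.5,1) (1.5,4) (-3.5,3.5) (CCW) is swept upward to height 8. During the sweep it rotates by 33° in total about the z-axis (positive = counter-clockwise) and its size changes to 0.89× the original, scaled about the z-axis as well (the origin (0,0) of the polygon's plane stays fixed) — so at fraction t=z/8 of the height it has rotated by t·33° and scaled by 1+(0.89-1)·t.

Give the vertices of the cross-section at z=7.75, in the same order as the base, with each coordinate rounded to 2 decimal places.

t = z/height = 7.75/8 = 0.96875
s = 1 + (scale-1)·z/height = 1 + (0.89-1)·7.75/8 = 0.893438
θ = twist·z/height = 33°·7.75/8 = 31.9688° = 0.557960 rad
cos θ = 0.848337, sin θ = 0.529457 (intermediates below are computed at full precision and shown rounded to 5 d.p.)
v1: (-5,2) → rotate → (-5.30060,-0.95061) → ×s → (-4.73575,-0.84931) → (-4.74,-0.85)
v2: (0.5,-3.5) → rotate → (2.27727,-2.70445) → ×s → (2.03460,-2.41626) → (2.03,-2.42)
v3: (3.5,-5) → rotate → (5.61646,-2.38859) → ×s → (5.01796,-2.13405) → (5.02,-2.13)
v4: (4,-0.5) → rotate → (3.65808,1.69366) → ×s → (3.26826,1.51318) → (3.27,1.51)
v5: (3.5,1) → rotate → (2.43972,2.70144) → ×s → (2.17974,2.41356) → (2.18,2.41)
v6: (1.5,4) → rotate → (-0.84532,4.18753) → ×s → (-0.75524,3.74130) → (-0.76,3.74)
v7: (-3.5,3.5) → rotate → (-4.82228,1.11608) → ×s → (-4.30840,0.99715) → (-4.31,1.00)

Cross-section at z=7.75: (-4.74,-0.85) (2.03,-2.42) (5.02,-2.13) (3.27,1.51) (2.18,2.41) (-0.76,3.74) (-4.31,1.00)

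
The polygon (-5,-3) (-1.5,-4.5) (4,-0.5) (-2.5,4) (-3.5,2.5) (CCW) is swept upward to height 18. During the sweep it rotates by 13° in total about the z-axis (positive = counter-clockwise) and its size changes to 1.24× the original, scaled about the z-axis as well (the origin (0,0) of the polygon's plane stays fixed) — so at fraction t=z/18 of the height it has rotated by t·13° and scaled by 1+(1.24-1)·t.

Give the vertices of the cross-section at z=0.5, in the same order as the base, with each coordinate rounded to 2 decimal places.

Cross-section at z=0.5: (-5.01,-3.05) (-1.48,-4.54) (4.03,-0.48) (-2.54,4.01) (-3.54,2.49)

t = z/height = 0.5/18 = 0.0277778
s = 1 + (scale-1)·z/height = 1 + (1.24-1)·0.5/18 = 1.006667
θ = twist·z/height = 13°·0.5/18 = 0.3611° = 0.006303 rad
cos θ = 0.999980, sin θ = 0.006303 (intermediates below are computed at full precision and shown rounded to 5 d.p.)
v1: (-5,-3) → rotate → (-4.98099,-3.03145) → ×s → (-5.01420,-3.05166) → (-5.01,-3.05)
v2: (-1.5,-4.5) → rotate → (-1.47161,-4.50936) → ×s → (-1.48142,-4.53943) → (-1.48,-4.54)
v3: (4,-0.5) → rotate → (4.00307,-0.47478) → ×s → (4.02976,-0.47795) → (4.03,-0.48)
v4: (-2.5,4) → rotate → (-2.52516,3.98416) → ×s → (-2.54199,4.01073) → (-2.54,4.01)
v5: (-3.5,2.5) → rotate → (-3.51569,2.47789) → ×s → (-3.53912,2.49441) → (-3.54,2.49)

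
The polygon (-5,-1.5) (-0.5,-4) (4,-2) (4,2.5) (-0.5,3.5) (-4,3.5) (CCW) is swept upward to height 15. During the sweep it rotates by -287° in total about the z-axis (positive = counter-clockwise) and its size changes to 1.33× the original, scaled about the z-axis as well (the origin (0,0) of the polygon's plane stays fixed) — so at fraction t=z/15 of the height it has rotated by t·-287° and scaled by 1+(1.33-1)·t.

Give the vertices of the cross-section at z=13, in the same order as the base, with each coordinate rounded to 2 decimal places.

Cross-section at z=13: (4.13,-5.29) (5.03,1.27) (0.53,5.73) (-4.86,3.63) (-3.96,-2.23) (-2.33,-6.43)

t = z/height = 13/15 = 0.866667
s = 1 + (scale-1)·z/height = 1 + (1.33-1)·13/15 = 1.286000
θ = twist·z/height = -287°·13/15 = -248.7333° = -4.341216 rad
cos θ = -0.362709, sin θ = 0.931902 (intermediates below are computed at full precision and shown rounded to 5 d.p.)
v1: (-5,-1.5) → rotate → (3.21140,-4.11545) → ×s → (4.12986,-5.29247) → (4.13,-5.29)
v2: (-0.5,-4) → rotate → (3.90896,0.98489) → ×s → (5.02693,1.26656) → (5.03,1.27)
v3: (4,-2) → rotate → (0.41297,4.45303) → ×s → (0.53108,5.72659) → (0.53,5.73)
v4: (4,2.5) → rotate → (-3.78059,2.82084) → ×s → (-4.86184,3.62760) → (-4.86,3.63)
v5: (-0.5,3.5) → rotate → (-3.08030,-1.73543) → ×s → (-3.96127,-2.23177) → (-3.96,-2.23)
v6: (-4,3.5) → rotate → (-1.81082,-4.99709) → ×s → (-2.32872,-6.42626) → (-2.33,-6.43)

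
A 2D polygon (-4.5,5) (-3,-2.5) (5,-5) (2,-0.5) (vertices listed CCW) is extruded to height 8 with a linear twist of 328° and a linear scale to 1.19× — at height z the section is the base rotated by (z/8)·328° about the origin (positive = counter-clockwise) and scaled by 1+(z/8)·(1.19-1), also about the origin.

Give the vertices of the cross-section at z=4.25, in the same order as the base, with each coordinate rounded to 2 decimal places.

Cross-section at z=4.25: (4.38,-5.97) (3.56,2.41) (-4.93,6.03) (-2.14,0.77)

t = z/height = 4.25/8 = 0.53125
s = 1 + (scale-1)·z/height = 1 + (1.19-1)·4.25/8 = 1.100938
θ = twist·z/height = 328°·4.25/8 = 174.2500° = 3.041236 rad
cos θ = -0.994969, sin θ = 0.100188 (intermediates below are computed at full precision and shown rounded to 5 d.p.)
v1: (-4.5,5) → rotate → (3.97642,-5.42569) → ×s → (4.37779,-5.97334) → (4.38,-5.97)
v2: (-3,-2.5) → rotate → (3.23538,2.18686) → ×s → (3.56195,2.40759) → (3.56,2.41)
v3: (5,-5) → rotate → (-4.47390,5.47578) → ×s → (-4.92549,6.02849) → (-4.93,6.03)
v4: (2,-0.5) → rotate → (-1.93984,0.69786) → ×s → (-2.13565,0.76830) → (-2.14,0.77)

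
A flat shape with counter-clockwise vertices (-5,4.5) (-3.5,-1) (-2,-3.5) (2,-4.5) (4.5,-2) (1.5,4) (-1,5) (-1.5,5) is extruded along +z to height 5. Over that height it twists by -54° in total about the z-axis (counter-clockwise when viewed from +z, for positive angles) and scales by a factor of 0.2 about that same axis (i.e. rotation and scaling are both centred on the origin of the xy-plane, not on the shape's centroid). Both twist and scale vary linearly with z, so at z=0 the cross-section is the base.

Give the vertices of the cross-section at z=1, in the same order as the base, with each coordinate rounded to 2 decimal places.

t = z/height = 1/5 = 0.2
s = 1 + (scale-1)·z/height = 1 + (0.2-1)·1/5 = 0.840000
θ = twist·z/height = -54°·1/5 = -10.8000° = -0.188496 rad
cos θ = 0.982287, sin θ = -0.187381 (intermediates below are computed at full precision and shown rounded to 5 d.p.)
v1: (-5,4.5) → rotate → (-4.06822,5.35720) → ×s → (-3.41731,4.50005) → (-3.42,4.50)
v2: (-3.5,-1) → rotate → (-3.62539,-0.32645) → ×s → (-3.04532,-0.27422) → (-3.05,-0.27)
v3: (-2,-3.5) → rotate → (-2.62041,-3.06324) → ×s → (-2.20114,-2.57312) → (-2.20,-2.57)
v4: (2,-4.5) → rotate → (1.12136,-4.79506) → ×s → (0.94194,-4.02785) → (0.94,-4.03)
v5: (4.5,-2) → rotate → (4.04553,-2.80779) → ×s → (3.39825,-2.35854) → (3.40,-2.36)
v6: (1.5,4) → rotate → (2.22296,3.64808) → ×s → (1.86728,3.06438) → (1.87,3.06)
v7: (-1,5) → rotate → (-0.04538,5.09882) → ×s → (-0.03812,4.28301) → (-0.04,4.28)
v8: (-1.5,5) → rotate → (-0.53652,5.19251) → ×s → (-0.45068,4.36171) → (-0.45,4.36)

Cross-section at z=1: (-3.42,4.50) (-3.05,-0.27) (-2.20,-2.57) (0.94,-4.03) (3.40,-2.36) (1.87,3.06) (-0.04,4.28) (-0.45,4.36)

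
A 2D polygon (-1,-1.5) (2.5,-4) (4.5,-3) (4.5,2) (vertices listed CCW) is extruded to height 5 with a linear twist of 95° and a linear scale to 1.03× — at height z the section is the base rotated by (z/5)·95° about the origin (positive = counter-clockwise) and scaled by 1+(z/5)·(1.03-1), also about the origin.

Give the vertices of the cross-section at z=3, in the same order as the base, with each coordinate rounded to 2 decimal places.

t = z/height = 3/5 = 0.6
s = 1 + (scale-1)·z/height = 1 + (1.03-1)·3/5 = 1.018000
θ = twist·z/height = 95°·3/5 = 57.0000° = 0.994838 rad
cos θ = 0.544639, sin θ = 0.838671 (intermediates below are computed at full precision and shown rounded to 5 d.p.)
v1: (-1,-1.5) → rotate → (0.71337,-1.65563) → ×s → (0.72621,-1.68543) → (0.73,-1.69)
v2: (2.5,-4) → rotate → (4.71628,-0.08188) → ×s → (4.80117,-0.08335) → (4.80,-0.08)
v3: (4.5,-3) → rotate → (4.96689,2.14010) → ×s → (5.05629,2.17862) → (5.06,2.18)
v4: (4.5,2) → rotate → (0.77353,4.86330) → ×s → (0.78746,4.95083) → (0.79,4.95)

Cross-section at z=3: (0.73,-1.69) (4.80,-0.08) (5.06,2.18) (0.79,4.95)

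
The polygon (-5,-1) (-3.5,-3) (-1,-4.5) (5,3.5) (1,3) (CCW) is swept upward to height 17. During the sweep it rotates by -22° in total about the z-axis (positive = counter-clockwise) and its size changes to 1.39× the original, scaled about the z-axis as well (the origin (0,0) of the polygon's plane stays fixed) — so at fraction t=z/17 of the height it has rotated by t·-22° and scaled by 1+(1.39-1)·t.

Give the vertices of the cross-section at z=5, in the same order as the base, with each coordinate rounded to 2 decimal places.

Cross-section at z=5: (-5.66,-0.48) (-4.25,-2.88) (-1.67,-4.86) (5.98,3.25) (1.48,3.20)

t = z/height = 5/17 = 0.294118
s = 1 + (scale-1)·z/height = 1 + (1.39-1)·5/17 = 1.114706
θ = twist·z/height = -22°·5/17 = -6.4706° = -0.112933 rad
cos θ = 0.993630, sin θ = -0.112693 (intermediates below are computed at full precision and shown rounded to 5 d.p.)
v1: (-5,-1) → rotate → (-5.08084,-0.43016) → ×s → (-5.66364,-0.47951) → (-5.66,-0.48)
v2: (-3.5,-3) → rotate → (-3.81578,-2.58646) → ×s → (-4.25348,-2.88315) → (-4.25,-2.88)
v3: (-1,-4.5) → rotate → (-1.50075,-4.35864) → ×s → (-1.67289,-4.85860) → (-1.67,-4.86)
v4: (5,3.5) → rotate → (5.36258,2.91424) → ×s → (5.97769,3.24852) → (5.98,3.25)
v5: (1,3) → rotate → (1.33171,2.86820) → ×s → (1.48446,3.19720) → (1.48,3.20)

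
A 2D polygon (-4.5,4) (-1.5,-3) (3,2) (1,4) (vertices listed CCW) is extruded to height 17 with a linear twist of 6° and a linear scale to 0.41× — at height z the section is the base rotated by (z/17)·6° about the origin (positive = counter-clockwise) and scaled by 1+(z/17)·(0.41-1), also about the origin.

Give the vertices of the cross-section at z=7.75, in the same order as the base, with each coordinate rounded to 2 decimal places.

t = z/height = 7.75/17 = 0.455882
s = 1 + (scale-1)·z/height = 1 + (0.41-1)·7.75/17 = 0.731029
θ = twist·z/height = 6°·7.75/17 = 2.7353° = 0.047740 rad
cos θ = 0.998861, sin θ = 0.047722 (intermediates below are computed at full precision and shown rounded to 5 d.p.)
v1: (-4.5,4) → rotate → (-4.68576,3.78069) → ×s → (-3.42543,2.76380) → (-3.43,2.76)
v2: (-1.5,-3) → rotate → (-1.35513,-3.06816) → ×s → (-0.99064,-2.24292) → (-0.99,-2.24)
v3: (3,2) → rotate → (2.90114,2.14089) → ×s → (2.12082,1.56505) → (2.12,1.57)
v4: (1,4) → rotate → (0.80797,4.04316) → ×s → (0.59065,2.95567) → (0.59,2.96)

Cross-section at z=7.75: (-3.43,2.76) (-0.99,-2.24) (2.12,1.57) (0.59,2.96)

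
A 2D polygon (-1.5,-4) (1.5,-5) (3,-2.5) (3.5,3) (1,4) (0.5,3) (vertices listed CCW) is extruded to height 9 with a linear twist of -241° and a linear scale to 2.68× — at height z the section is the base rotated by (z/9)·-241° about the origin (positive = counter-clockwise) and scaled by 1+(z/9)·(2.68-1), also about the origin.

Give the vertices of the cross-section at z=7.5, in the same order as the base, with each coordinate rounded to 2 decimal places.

t = z/height = 7.5/9 = 0.833333
s = 1 + (scale-1)·z/height = 1 + (2.68-1)·7.5/9 = 2.400000
θ = twist·z/height = -241°·7.5/9 = -200.8333° = -3.505203 rad
cos θ = -0.934619, sin θ = 0.355651 (intermediates below are computed at full precision and shown rounded to 5 d.p.)
v1: (-1.5,-4) → rotate → (2.82453,3.20500) → ×s → (6.77888,7.69200) → (6.78,7.69)
v2: (1.5,-5) → rotate → (0.37633,5.20657) → ×s → (0.90318,12.49577) → (0.90,12.50)
v3: (3,-2.5) → rotate → (-1.91473,3.40350) → ×s → (-4.59535,8.16840) → (-4.60,8.17)
v4: (3.5,3) → rotate → (-4.33812,-1.55908) → ×s → (-10.41148,-3.74179) → (-10.41,-3.74)
v5: (1,4) → rotate → (-2.35722,-3.38282) → ×s → (-5.65733,-8.11878) → (-5.66,-8.12)
v6: (0.5,3) → rotate → (-1.53426,-2.62603) → ×s → (-3.68223,-6.30248) → (-3.68,-6.30)

Cross-section at z=7.5: (6.78,7.69) (0.90,12.50) (-4.60,8.17) (-10.41,-3.74) (-5.66,-8.12) (-3.68,-6.30)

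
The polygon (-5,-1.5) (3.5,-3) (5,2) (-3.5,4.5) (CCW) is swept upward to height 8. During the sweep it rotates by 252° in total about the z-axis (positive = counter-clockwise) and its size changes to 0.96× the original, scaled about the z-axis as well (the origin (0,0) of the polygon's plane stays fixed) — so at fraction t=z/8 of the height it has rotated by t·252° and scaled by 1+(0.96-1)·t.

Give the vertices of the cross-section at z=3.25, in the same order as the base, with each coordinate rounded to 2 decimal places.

Cross-section at z=3.25: (2.50,-4.49) (2.14,4.00) (-2.98,4.38) (-3.59,-4.31)

t = z/height = 3.25/8 = 0.40625
s = 1 + (scale-1)·z/height = 1 + (0.96-1)·3.25/8 = 0.983750
θ = twist·z/height = 252°·3.25/8 = 102.3750° = 1.786781 rad
cos θ = -0.214309, sin θ = 0.976766 (intermediates below are computed at full precision and shown rounded to 5 d.p.)
v1: (-5,-1.5) → rotate → (2.53669,-4.56237) → ×s → (2.49547,-4.48823) → (2.50,-4.49)
v2: (3.5,-3) → rotate → (2.18022,4.06161) → ×s → (2.14479,3.99561) → (2.14,4.00)
v3: (5,2) → rotate → (-3.02508,4.45521) → ×s → (-2.97592,4.38281) → (-2.98,4.38)
v4: (-3.5,4.5) → rotate → (-3.64536,-4.38307) → ×s → (-3.58613,-4.31185) → (-3.59,-4.31)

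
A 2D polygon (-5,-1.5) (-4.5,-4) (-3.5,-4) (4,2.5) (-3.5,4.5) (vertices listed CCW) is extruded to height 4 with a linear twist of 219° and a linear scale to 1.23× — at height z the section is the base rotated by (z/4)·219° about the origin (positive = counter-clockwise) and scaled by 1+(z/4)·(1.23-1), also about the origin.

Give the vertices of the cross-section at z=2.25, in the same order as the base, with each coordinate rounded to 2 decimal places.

t = z/height = 2.25/4 = 0.5625
s = 1 + (scale-1)·z/height = 1 + (1.23-1)·2.25/4 = 1.129375
θ = twist·z/height = 219°·2.25/4 = 123.1875° = 2.150027 rad
cos θ = -0.547381, sin θ = 0.836884 (intermediates below are computed at full precision and shown rounded to 5 d.p.)
v1: (-5,-1.5) → rotate → (3.99223,-3.36335) → ×s → (4.50872,-3.79848) → (4.51,-3.80)
v2: (-4.5,-4) → rotate → (5.81075,-1.57645) → ×s → (6.56251,-1.78041) → (6.56,-1.78)
v3: (-3.5,-4) → rotate → (5.26337,-0.73957) → ×s → (5.94432,-0.83525) → (5.94,-0.84)
v4: (4,2.5) → rotate → (-4.28173,1.97908) → ×s → (-4.83568,2.23513) → (-4.84,2.24)
v5: (-3.5,4.5) → rotate → (-1.85014,-5.39231) → ×s → (-2.08951,-6.08994) → (-2.09,-6.09)

Cross-section at z=2.25: (4.51,-3.80) (6.56,-1.78) (5.94,-0.84) (-4.84,2.24) (-2.09,-6.09)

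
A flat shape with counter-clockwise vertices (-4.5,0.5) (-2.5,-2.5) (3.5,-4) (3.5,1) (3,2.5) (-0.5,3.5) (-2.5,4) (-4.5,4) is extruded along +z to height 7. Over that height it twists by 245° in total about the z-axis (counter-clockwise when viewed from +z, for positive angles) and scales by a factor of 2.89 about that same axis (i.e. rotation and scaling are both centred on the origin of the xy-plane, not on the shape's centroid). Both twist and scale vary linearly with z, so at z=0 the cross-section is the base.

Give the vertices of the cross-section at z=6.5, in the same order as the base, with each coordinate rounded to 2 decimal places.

Cross-section at z=6.5: (9.39,8.21) (-0.42,9.73) (-14.64,0.34) (-4.48,-8.97) (-0.51,-10.75) (8.04,-5.50) (12.78,-2.37) (16.50,1.70)

t = z/height = 6.5/7 = 0.928571
s = 1 + (scale-1)·z/height = 1 + (2.89-1)·6.5/7 = 2.755000
θ = twist·z/height = 245°·6.5/7 = 227.5000° = 3.970624 rad
cos θ = -0.675590, sin θ = -0.737277 (intermediates below are computed at full precision and shown rounded to 5 d.p.)
v1: (-4.5,0.5) → rotate → (3.40879,2.97995) → ×s → (9.39123,8.20977) → (9.39,8.21)
v2: (-2.5,-2.5) → rotate → (-0.15422,3.53217) → ×s → (-0.42487,9.73113) → (-0.42,9.73)
v3: (3.5,-4) → rotate → (-5.31368,0.12189) → ×s → (-14.63917,0.33581) → (-14.64,0.34)
v4: (3.5,1) → rotate → (-1.62729,-3.25606) → ×s → (-4.48318,-8.97045) → (-4.48,-8.97)
v5: (3,2.5) → rotate → (-0.18358,-3.90081) → ×s → (-0.50576,-10.74672) → (-0.51,-10.75)
v6: (-0.5,3.5) → rotate → (2.91827,-1.99593) → ×s → (8.03982,-5.49878) → (8.04,-5.50)
v7: (-2.5,4) → rotate → (4.63808,-0.85917) → ×s → (12.77792,-2.36701) → (12.78,-2.37)
v8: (-4.5,4) → rotate → (5.98927,0.61539) → ×s → (16.50043,1.69539) → (16.50,1.70)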